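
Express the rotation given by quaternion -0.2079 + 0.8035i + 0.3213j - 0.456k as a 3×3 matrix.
[[0.3777, 0.3267, -0.8664], [0.7059, -0.7071, 0.0411], [-0.5992, -0.6271, -0.4977]]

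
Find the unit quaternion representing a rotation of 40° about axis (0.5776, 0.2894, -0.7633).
0.9397 + 0.1976i + 0.099j - 0.2611k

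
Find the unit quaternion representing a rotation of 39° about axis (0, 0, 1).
0.9426 + 0.3338k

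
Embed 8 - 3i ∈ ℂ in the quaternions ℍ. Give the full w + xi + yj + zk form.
8 - 3i + 0j + 0k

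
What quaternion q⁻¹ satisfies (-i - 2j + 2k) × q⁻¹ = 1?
0.1111i + 0.2222j - 0.2222k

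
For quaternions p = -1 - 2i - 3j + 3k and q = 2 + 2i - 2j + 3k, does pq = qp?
No: pq = -13 - 9i + 8j + 13k ≠ -13 - 3i - 16j - 7k = qp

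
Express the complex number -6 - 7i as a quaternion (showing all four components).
-6 - 7i + 0j + 0k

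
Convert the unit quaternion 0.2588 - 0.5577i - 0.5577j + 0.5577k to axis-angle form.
axis = (-√3/3, -√3/3, √3/3), θ = 5π/6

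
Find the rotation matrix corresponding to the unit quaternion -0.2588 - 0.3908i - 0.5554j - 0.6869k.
[[-0.5606, 0.0786, 0.8244], [0.7896, -0.2491, 0.5607], [0.2494, 0.9653, 0.0776]]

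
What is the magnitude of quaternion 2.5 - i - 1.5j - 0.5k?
3.122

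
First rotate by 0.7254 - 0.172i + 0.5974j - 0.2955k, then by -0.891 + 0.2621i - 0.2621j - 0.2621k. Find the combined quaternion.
-0.5221 + 0.5774i - 0.5999j + 0.1847k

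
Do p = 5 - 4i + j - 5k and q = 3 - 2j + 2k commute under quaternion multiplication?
No: pq = 27 - 20i + j + 3k ≠ 27 - 4i - 15j - 13k = qp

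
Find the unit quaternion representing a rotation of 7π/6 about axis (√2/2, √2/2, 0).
-0.2588 + 0.683i + 0.683j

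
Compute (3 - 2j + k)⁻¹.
0.2143 + 0.1429j - 0.0714k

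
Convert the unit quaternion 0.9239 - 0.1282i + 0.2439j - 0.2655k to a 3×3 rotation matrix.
[[0.74, 0.4281, 0.5188], [-0.5531, 0.8261, 0.1074], [-0.3826, -0.3664, 0.8482]]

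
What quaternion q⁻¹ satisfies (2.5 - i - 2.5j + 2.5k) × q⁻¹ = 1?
0.1266 + 0.0506i + 0.1266j - 0.1266k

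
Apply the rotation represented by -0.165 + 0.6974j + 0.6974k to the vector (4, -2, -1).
(-4.012, -1.948, -1.052)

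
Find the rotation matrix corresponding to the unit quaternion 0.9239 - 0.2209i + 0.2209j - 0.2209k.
[[0.8048, 0.3106, 0.5058], [-0.5058, 0.8048, 0.3106], [-0.3106, -0.5058, 0.8048]]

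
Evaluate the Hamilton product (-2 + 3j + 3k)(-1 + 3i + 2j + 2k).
-10 - 6i + 2j - 16k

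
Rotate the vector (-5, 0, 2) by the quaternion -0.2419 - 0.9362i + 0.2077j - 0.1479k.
(-3.997, 0.558, -3.566)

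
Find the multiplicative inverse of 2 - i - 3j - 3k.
0.087 + 0.0435i + 0.1304j + 0.1304k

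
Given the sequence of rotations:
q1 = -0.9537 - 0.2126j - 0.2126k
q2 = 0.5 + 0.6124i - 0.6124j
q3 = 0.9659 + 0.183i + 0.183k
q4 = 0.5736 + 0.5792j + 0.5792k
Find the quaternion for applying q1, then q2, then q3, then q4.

q2 · q1 = -0.607 - 0.4538i + 0.6079j - 0.2365k
q3 · q2 · q1 = -0.46 - 0.6607i + 0.5474j - 0.2283k
q4 · q3 · q2 · q1 = -0.4487 - 0.8283i - 0.3351j - 0.0147k
-0.4487 - 0.8283i - 0.3351j - 0.0147k


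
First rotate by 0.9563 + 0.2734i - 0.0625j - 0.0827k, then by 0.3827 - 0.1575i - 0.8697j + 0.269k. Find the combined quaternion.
0.3769 + 0.0427i - 0.7951j + 0.4732k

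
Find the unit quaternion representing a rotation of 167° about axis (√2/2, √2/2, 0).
0.1132 + 0.7026i + 0.7026j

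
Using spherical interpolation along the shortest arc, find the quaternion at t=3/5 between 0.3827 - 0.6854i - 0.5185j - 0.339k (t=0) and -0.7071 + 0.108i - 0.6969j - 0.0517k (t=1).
-0.3429 - 0.3094i - 0.8548j - 0.2368k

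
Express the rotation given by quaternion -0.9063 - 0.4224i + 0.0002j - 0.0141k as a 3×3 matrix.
[[0.9996, -0.0257, 0.0115], [0.0254, 0.6428, -0.7656], [0.0123, 0.7656, 0.6432]]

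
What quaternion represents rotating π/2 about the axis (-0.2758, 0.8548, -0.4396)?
0.7071 - 0.195i + 0.6044j - 0.3108k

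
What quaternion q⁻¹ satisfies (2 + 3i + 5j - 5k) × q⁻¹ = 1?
0.0317 - 0.0476i - 0.0794j + 0.0794k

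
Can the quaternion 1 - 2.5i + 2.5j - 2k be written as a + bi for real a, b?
No. The quaternion 1 - 2.5i + 2.5j - 2k has j-coefficient y = 2.5 and k-coefficient z = -2, not both zero, so it does not lie in the complex subalgebra spanned by 1 and i.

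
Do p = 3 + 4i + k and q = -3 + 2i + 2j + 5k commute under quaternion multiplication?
No: pq = -22 - 8i - 12j + 20k ≠ -22 - 4i + 24j + 4k = qp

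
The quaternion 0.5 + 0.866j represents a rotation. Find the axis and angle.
axis = (0, 1, 0), θ = 2π/3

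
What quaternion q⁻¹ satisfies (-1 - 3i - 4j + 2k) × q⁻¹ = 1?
-0.0333 + 0.1i + 0.1333j - 0.0667k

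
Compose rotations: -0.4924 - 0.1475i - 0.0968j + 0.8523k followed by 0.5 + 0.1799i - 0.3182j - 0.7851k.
0.4187 - 0.5095i + 0.0708j + 0.7484k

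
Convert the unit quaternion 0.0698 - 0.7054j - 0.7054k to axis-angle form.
axis = (0, -√2/2, -√2/2), θ = 172°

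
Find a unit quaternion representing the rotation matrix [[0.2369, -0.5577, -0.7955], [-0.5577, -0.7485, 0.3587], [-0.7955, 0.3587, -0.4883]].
0.7864i - 0.3546j - 0.5058k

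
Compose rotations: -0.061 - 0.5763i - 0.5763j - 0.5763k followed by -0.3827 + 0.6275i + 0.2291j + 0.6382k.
0.8848 + 0.418i + 0.2004j - 0.048k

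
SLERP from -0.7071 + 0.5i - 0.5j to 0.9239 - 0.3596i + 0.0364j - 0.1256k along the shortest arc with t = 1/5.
-0.7704 + 0.4831i - 0.4152j + 0.0264k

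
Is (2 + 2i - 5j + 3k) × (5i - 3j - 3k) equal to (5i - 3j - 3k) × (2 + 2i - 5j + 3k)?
No: pq = -16 + 34i + 15j + 13k ≠ -16 - 14i - 27j - 25k = qp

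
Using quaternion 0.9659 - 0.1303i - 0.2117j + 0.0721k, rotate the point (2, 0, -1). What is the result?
(2.228, 0.168, -0.096)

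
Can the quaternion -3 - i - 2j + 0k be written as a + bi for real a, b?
No. The quaternion -3 - i - 2j has j-coefficient y = -2 and k-coefficient z = 0, not both zero, so it does not lie in the complex subalgebra spanned by 1 and i.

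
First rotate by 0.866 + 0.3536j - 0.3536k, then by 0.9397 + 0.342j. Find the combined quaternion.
0.6928 - 0.1209i + 0.6284j - 0.3323k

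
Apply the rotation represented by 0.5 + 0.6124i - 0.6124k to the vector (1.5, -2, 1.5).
(-1.975, -0.837, -1.975)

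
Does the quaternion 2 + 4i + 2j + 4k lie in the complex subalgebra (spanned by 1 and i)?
No. The quaternion 2 + 4i + 2j + 4k has j-coefficient y = 2 and k-coefficient z = 4, not both zero, so it does not lie in the complex subalgebra spanned by 1 and i.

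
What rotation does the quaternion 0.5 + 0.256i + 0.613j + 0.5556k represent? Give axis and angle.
axis = (0.2956, 0.7078, 0.6416), θ = 2π/3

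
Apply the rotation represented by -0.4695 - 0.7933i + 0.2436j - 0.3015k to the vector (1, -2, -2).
(1.539, 2.561, 0.266)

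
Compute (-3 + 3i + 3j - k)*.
-3 - 3i - 3j + k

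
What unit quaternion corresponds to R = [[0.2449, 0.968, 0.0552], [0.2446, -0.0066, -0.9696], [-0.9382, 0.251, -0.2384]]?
0.5 + 0.6103i + 0.4967j - 0.3617k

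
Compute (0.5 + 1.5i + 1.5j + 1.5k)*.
0.5 - 1.5i - 1.5j - 1.5k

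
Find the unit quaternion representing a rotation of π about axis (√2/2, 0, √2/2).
0.7071i + 0.7071k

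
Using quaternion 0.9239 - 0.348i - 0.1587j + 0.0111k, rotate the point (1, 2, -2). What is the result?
(1.731, 0.367, -2.422)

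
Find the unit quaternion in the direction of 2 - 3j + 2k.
0.4851 - 0.7276j + 0.4851k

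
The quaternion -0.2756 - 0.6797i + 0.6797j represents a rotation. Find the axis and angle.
axis = (-√2/2, √2/2, 0), θ = 212°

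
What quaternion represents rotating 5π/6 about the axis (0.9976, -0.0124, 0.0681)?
0.2588 + 0.9636i - 0.012j + 0.0658k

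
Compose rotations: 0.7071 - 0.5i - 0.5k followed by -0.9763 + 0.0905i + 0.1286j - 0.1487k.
-0.7194 + 0.4878i + 0.2105j + 0.4473k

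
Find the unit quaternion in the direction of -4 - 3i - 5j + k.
-0.5601 - 0.4201i - 0.7001j + 0.14k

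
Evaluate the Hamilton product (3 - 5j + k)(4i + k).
-1 + 7i + 4j + 23k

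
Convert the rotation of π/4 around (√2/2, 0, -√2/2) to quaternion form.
0.9239 + 0.2706i - 0.2706k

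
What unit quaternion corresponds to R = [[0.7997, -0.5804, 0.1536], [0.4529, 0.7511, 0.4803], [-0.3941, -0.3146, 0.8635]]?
0.9239 - 0.2151i + 0.1482j + 0.2796k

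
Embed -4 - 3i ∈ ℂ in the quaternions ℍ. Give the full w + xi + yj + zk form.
-4 - 3i + 0j + 0k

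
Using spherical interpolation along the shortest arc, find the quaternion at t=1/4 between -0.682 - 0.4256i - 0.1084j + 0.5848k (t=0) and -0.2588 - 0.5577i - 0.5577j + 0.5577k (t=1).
-0.5966 - 0.478i - 0.2327j + 0.6012k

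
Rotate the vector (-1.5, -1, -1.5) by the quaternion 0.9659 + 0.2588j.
(-2.049, -1, -0.549)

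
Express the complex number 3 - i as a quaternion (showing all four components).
3 - i + 0j + 0k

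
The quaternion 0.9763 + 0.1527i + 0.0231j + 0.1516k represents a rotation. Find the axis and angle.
axis = (0.7056, 0.1067, 0.7005), θ = 25°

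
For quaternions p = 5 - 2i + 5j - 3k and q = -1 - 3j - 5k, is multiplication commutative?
No: pq = -5 - 32i - 30j - 16k ≠ -5 + 36i - 10j - 28k = qp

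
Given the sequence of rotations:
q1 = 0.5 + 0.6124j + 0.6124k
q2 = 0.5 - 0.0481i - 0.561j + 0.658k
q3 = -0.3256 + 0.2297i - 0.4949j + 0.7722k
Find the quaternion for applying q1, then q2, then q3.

q2 · q1 = 0.1906 - 0.7706i + 0.0552j + 0.6057k
q3 · q2 · q1 = -0.3255 - 0.0477i - 0.8465j - 0.4187k
-0.3255 - 0.0477i - 0.8465j - 0.4187k


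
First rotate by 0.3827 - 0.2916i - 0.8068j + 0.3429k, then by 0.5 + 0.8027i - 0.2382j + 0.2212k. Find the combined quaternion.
0.1574 + 0.2582i - 0.8343j - 0.461k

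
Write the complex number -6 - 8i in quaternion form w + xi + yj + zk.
-6 - 8i + 0j + 0k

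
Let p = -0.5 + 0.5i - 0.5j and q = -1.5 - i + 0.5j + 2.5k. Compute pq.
1.5 - 1.5i - 0.75j - 1.5k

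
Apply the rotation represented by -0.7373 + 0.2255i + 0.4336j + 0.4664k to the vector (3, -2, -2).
(-0.342, -3.877, 1.361)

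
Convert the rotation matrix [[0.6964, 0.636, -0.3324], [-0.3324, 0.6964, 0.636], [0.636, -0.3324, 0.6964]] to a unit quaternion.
0.8788 - 0.2755i - 0.2755j - 0.2755k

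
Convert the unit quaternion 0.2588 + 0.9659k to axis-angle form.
axis = (0, 0, 1), θ = 5π/6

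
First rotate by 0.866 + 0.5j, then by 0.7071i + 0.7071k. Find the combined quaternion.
0.2588i + 0.9659k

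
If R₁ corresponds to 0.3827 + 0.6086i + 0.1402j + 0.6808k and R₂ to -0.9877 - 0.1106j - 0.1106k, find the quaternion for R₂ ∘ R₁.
-0.2872 - 0.6609i - 0.2481j - 0.6474k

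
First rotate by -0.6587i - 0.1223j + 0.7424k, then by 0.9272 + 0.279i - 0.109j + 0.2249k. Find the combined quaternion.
0.0035 - 0.6642i - 0.4687j + 0.5824k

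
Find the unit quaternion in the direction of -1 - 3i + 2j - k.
-0.2582 - 0.7746i + 0.5164j - 0.2582k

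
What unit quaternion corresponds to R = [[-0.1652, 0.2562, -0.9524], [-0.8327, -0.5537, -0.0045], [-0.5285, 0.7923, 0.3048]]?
-0.3827 - 0.5205i + 0.2769j + 0.7113k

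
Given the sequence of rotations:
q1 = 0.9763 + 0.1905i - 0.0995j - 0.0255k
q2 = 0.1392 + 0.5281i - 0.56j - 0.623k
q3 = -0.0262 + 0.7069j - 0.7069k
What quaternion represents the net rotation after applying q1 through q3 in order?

q2 · q1 = -0.0363 + 0.4944i - 0.6658j - 0.5577k
q3 · q2 · q1 = 0.0774 - 0.8778i - 0.3577j - 0.3092k
0.0774 - 0.8778i - 0.3577j - 0.3092k


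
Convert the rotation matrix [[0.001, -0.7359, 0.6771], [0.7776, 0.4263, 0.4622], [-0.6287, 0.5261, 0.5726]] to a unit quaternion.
0.7071 + 0.0226i + 0.4617j + 0.5351k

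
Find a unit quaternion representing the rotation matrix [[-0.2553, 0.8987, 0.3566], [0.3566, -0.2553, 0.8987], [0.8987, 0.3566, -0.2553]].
-0.2419 + 0.5602i + 0.5602j + 0.5602k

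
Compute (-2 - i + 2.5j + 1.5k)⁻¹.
-0.1481 + 0.0741i - 0.1852j - 0.1111k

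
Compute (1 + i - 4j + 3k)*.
1 - i + 4j - 3k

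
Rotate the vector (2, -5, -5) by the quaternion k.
(-2, 5, -5)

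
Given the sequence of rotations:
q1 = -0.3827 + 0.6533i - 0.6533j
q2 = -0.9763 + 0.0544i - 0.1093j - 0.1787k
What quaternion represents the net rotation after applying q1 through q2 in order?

q2 · q1 = 0.2667 - 0.7754i + 0.5629j + 0.1043k
0.2667 - 0.7754i + 0.5629j + 0.1043k


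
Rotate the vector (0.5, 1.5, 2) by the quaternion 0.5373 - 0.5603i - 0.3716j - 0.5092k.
(1.891, 1.676, 0.341)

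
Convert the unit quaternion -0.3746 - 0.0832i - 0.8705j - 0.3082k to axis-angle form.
axis = (-0.0897, -0.9389, -0.3324), θ = 224°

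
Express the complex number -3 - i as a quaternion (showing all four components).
-3 - i + 0j + 0k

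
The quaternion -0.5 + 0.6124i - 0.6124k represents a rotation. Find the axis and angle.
axis = (√2/2, 0, -√2/2), θ = 4π/3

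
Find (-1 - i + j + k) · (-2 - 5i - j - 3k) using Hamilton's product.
1 + 5i - 9j + 7k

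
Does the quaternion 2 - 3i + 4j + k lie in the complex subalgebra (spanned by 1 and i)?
No. The quaternion 2 - 3i + 4j + k has j-coefficient y = 4 and k-coefficient z = 1, not both zero, so it does not lie in the complex subalgebra spanned by 1 and i.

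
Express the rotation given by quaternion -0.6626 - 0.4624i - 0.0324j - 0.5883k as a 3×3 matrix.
[[0.3057, -0.7497, 0.587], [0.8096, -0.1198, -0.5747], [0.5011, 0.6509, 0.5703]]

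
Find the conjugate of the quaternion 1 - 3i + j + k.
1 + 3i - j - k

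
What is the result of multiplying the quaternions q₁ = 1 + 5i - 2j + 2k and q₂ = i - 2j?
-9 + 5i - 8k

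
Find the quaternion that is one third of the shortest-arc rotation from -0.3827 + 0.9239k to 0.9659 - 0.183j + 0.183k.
-0.7434 + 0.0823j + 0.6637k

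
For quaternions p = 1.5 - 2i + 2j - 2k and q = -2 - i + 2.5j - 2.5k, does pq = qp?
No: pq = -15 + 2.5i - 3.25j - 2.75k ≠ -15 + 2.5i + 2.75j + 3.25k = qp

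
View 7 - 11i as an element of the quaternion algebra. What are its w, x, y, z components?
7 - 11i + 0j + 0k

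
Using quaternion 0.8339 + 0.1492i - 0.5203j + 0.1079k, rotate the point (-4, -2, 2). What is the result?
(-2.742, -2.685, -3.045)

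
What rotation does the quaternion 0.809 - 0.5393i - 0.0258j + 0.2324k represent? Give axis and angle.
axis = (-0.9175, -0.0439, 0.3954), θ = 72°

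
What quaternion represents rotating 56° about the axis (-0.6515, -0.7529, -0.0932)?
0.8829 - 0.3059i - 0.3535j - 0.0438k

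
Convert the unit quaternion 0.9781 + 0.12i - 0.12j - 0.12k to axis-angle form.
axis = (√3/3, -√3/3, -√3/3), θ = 24°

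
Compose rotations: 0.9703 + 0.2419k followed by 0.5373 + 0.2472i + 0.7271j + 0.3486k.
0.437 + 0.4157i + 0.6457j + 0.4682k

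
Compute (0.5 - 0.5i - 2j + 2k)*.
0.5 + 0.5i + 2j - 2k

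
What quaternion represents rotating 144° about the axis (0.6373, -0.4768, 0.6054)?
0.309 + 0.6061i - 0.4535j + 0.5758k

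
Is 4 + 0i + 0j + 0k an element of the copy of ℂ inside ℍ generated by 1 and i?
Yes. The quaternion 4 has j- and k-coefficients y = z = 0, so it lies in the complex subalgebra spanned by 1 and i.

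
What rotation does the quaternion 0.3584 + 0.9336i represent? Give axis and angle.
axis = (1, 0, 0), θ = 138°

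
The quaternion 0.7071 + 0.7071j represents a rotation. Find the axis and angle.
axis = (0, 1, 0), θ = π/2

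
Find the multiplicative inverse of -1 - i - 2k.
-0.1667 + 0.1667i + 0.3333k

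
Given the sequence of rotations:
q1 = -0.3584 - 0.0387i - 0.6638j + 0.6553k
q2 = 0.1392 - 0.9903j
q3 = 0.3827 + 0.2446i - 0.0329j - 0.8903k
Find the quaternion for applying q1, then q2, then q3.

q2 · q1 = -0.7073 - 0.6543i + 0.2625j + 0.0529k
q3 · q2 · q1 = -0.0549 - 0.1914i + 0.6933j + 0.6926k
-0.0549 - 0.1914i + 0.6933j + 0.6926k


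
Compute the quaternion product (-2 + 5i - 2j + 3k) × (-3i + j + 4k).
5 - 5i - 31j - 9k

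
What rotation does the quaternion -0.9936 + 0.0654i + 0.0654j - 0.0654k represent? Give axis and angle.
axis = (√3/3, √3/3, -√3/3), θ = 347°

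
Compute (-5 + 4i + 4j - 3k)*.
-5 - 4i - 4j + 3k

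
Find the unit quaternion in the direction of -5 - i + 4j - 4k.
-0.6565 - 0.1313i + 0.5252j - 0.5252k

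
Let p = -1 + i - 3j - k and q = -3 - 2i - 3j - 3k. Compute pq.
-7 + 5i + 17j - 3k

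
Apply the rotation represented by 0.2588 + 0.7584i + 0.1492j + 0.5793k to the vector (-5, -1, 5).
(3.432, -2.908, -5.547)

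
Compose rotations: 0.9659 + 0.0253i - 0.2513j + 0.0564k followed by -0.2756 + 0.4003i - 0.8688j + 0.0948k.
-0.5 + 0.3545i - 0.7901j - 0.0026k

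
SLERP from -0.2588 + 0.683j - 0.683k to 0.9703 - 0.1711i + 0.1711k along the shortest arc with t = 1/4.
-0.5241 + 0.0541i + 0.5733j - 0.6274k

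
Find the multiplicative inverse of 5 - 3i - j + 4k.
0.098 + 0.0588i + 0.0196j - 0.0784k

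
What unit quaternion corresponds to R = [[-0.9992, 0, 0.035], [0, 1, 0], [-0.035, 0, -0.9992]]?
0.0175 + 0.9998j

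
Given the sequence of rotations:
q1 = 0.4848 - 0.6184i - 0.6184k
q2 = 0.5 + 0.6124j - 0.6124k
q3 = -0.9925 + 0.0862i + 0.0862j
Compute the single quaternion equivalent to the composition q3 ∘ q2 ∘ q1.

q2 · q1 = -0.1363 - 0.6879i + 0.6756j - 0.2274k
q3 · q2 · q1 = 0.1363 + 0.6514i - 0.6627j + 0.3432k
0.1363 + 0.6514i - 0.6627j + 0.3432k


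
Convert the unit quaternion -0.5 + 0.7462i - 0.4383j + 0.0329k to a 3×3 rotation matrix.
[[0.6136, -0.6212, 0.4874], [-0.687, -0.1158, 0.7174], [-0.3892, -0.775, -0.4978]]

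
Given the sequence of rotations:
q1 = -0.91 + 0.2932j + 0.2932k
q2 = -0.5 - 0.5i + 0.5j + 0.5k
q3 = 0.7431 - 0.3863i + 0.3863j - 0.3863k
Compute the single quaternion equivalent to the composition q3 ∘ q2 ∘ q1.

q2 · q1 = 0.1618 + 0.455i - 0.455j - 0.7482k
q3 · q2 · q1 = 0.1827 - 0.1892i - 0.7404j - 0.6185k
0.1827 - 0.1892i - 0.7404j - 0.6185k


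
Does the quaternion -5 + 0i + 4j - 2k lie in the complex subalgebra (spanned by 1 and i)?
No. The quaternion -5 + 4j - 2k has j-coefficient y = 4 and k-coefficient z = -2, not both zero, so it does not lie in the complex subalgebra spanned by 1 and i.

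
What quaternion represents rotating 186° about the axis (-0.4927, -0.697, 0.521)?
-0.0523 - 0.492i - 0.696j + 0.5203k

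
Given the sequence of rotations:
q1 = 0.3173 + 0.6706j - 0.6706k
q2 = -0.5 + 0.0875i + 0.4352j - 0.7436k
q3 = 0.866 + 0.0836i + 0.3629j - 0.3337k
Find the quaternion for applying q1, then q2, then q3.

q2 · q1 = -0.9492 + 0.2346i - 0.1385j + 0.158k
q3 · q2 · q1 = -0.7386 + 0.1349i - 0.5559j + 0.3569k
-0.7386 + 0.1349i - 0.5559j + 0.3569k


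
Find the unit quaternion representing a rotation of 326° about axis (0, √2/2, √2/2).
-0.9563 + 0.2067j + 0.2067k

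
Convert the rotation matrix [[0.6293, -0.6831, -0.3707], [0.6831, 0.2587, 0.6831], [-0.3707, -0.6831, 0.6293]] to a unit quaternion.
0.7933 - 0.4305i + 0.4305k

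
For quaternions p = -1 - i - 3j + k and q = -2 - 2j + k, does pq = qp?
No: pq = -5 + i + 9j - k ≠ -5 + 3i + 7j - 5k = qp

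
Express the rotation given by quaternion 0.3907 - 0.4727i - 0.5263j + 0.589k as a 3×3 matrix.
[[-0.2478, 0.0373, -0.9681], [0.9578, -0.1407, -0.2506], [-0.1456, -0.9893, -0.0009]]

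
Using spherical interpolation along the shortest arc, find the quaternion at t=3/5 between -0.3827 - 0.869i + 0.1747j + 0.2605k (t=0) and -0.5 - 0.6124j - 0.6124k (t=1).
0.1758 - 0.4908i + 0.5787j + 0.6272k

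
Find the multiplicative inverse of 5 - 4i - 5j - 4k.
0.061 + 0.0488i + 0.061j + 0.0488k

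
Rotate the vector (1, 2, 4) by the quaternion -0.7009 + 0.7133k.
(1.982, -1.035, 4)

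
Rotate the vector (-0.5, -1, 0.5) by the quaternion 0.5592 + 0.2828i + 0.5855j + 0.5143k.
(0.824, -0.621, -0.659)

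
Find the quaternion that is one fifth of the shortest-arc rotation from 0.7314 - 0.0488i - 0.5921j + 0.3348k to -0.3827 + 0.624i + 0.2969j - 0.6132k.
0.6945 - 0.1795i - 0.5594j + 0.4154k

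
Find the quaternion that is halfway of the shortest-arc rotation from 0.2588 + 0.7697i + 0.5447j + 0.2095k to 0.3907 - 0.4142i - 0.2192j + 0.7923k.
-0.0862 + 0.7736i + 0.4991j - 0.3808k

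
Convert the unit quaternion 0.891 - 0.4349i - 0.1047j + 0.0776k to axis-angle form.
axis = (-0.9579, -0.2306, 0.1709), θ = 54°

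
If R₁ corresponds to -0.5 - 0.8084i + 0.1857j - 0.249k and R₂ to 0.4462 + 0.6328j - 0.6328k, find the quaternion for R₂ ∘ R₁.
-0.4982 - 0.4008i + 0.278j + 0.7169k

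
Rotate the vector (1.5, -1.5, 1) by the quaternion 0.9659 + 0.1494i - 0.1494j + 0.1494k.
(1.622, -1.333, 1.045)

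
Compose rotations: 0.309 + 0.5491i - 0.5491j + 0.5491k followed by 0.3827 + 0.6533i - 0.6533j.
-0.5992 + 0.0533i - 0.7707j + 0.2101k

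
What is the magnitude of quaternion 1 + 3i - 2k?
√14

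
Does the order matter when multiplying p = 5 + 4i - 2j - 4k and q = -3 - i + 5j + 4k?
Yes: pq = 15 - 5i + 19j + 50k ≠ 15 - 29i + 43j + 14k = qp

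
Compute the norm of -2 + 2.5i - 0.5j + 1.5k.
3.571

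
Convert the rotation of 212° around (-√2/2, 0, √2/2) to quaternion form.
-0.2756 - 0.6797i + 0.6797k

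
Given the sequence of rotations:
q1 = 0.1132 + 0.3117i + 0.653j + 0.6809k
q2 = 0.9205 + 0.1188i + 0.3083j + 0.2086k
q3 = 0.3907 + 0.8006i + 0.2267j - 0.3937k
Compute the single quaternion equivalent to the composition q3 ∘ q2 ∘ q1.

q2 · q1 = -0.2762 + 0.3741i + 0.6201j + 0.6319k
q3 · q2 · q1 = -0.2992 + 0.3124i - 0.4735j + 0.7673k
-0.2992 + 0.3124i - 0.4735j + 0.7673k


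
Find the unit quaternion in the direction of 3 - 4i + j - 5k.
0.4201 - 0.5601i + 0.14j - 0.7001k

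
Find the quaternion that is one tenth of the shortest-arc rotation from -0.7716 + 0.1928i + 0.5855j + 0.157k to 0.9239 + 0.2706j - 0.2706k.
-0.822 + 0.1786i + 0.5111j + 0.1768k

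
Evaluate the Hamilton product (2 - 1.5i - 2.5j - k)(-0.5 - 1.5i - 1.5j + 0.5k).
-6.5 - 5i + 0.5j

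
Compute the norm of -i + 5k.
√26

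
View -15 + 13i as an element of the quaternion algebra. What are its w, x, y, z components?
-15 + 13i + 0j + 0k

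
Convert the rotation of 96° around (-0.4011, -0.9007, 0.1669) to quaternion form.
0.6691 - 0.2981i - 0.6694j + 0.124k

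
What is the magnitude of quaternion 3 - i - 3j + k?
√20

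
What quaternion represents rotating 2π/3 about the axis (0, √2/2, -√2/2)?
0.5 + 0.6124j - 0.6124k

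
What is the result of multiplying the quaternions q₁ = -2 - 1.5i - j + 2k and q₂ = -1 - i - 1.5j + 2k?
-5 + 4.5i + 5j - 4.75k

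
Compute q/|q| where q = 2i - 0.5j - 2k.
0.6963i - 0.1741j - 0.6963k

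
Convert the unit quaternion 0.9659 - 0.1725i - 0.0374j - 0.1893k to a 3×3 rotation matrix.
[[0.9255, 0.3786, -0.0069], [-0.3528, 0.8688, 0.3474], [0.1376, -0.3191, 0.9377]]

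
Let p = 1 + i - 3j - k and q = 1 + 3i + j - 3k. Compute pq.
-2 + 14i - 2j + 6k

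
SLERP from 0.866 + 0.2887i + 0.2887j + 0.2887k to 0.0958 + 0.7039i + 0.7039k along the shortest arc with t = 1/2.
0.5573 + 0.5751i + 0.1673j + 0.5751k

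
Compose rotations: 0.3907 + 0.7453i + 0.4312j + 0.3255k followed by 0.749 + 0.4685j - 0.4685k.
0.2431 + 0.9127i + 0.1568j - 0.2884k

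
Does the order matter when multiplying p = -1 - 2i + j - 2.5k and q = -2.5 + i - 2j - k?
Yes: pq = 4 - 2i - 5j + 10.25k ≠ 4 + 10i + 4j + 4.25k = qp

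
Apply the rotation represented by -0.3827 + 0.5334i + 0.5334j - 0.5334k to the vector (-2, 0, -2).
(2.231, -1.633, 0.598)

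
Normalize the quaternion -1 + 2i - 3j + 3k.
-0.2085 + 0.417i - 0.6255j + 0.6255k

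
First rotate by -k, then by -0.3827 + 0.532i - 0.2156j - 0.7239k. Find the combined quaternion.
-0.7239 + 0.2156i + 0.532j + 0.3827k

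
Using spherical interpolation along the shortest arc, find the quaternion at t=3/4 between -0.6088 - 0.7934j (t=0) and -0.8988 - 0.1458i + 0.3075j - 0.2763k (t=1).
-0.9639 - 0.1242i + 0.0034j - 0.2354k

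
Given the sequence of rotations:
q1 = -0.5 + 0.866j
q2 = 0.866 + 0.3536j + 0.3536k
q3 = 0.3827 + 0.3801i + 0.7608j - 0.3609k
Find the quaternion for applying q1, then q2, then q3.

q2 · q1 = -0.7392 - 0.3062i + 0.5732j - 0.1768k
q3 · q2 · q1 = -0.6664 - 0.3258i - 0.1653j + 0.6499k
-0.6664 - 0.3258i - 0.1653j + 0.6499k


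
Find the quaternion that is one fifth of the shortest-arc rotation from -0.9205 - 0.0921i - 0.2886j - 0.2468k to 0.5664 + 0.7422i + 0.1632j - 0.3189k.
-0.9153 - 0.2523i - 0.2836j - 0.1351k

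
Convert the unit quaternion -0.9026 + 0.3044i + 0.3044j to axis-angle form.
axis = (√2/2, √2/2, 0), θ = 309°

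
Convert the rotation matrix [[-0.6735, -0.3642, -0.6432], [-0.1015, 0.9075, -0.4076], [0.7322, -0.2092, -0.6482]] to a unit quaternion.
-0.3827 - 0.1296i + 0.8985j - 0.1716k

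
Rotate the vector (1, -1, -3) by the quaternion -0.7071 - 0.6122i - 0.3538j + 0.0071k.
(-1.169, 2.785, -1.37)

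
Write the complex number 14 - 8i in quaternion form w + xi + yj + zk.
14 - 8i + 0j + 0k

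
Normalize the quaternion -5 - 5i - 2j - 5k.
-0.5625 - 0.5625i - 0.225j - 0.5625k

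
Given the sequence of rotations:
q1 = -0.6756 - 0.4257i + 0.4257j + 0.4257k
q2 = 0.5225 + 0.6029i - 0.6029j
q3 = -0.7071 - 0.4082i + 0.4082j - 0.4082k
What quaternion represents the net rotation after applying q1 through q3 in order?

q2 · q1 = 0.1603 - 0.8864i + 0.3731j + 0.2224k
q3 · q2 · q1 = -0.5367 + 0.8044i + 0.2542j - 0.0132k
-0.5367 + 0.8044i + 0.2542j - 0.0132k


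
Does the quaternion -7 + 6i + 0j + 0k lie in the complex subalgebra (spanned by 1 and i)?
Yes. The quaternion -7 + 6i has j- and k-coefficients y = z = 0, so it lies in the complex subalgebra spanned by 1 and i.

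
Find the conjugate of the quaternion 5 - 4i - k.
5 + 4i + k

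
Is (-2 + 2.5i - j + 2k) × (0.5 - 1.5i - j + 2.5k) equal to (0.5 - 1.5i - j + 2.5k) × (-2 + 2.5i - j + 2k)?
No: pq = -3.25 + 3.75i - 7.75j - 8k ≠ -3.25 + 4.75i + 10.75j = qp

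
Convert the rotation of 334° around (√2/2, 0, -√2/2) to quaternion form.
-0.9744 + 0.1591i - 0.1591k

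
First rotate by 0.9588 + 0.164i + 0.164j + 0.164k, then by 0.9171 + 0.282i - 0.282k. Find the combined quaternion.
0.8793 + 0.467i + 0.0579j - 0.0737k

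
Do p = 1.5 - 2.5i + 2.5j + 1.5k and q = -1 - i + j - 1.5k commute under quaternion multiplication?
No: pq = -4.25 - 4.25i - 6.25j - 3.75k ≠ -4.25 + 6.25i + 4.25j - 3.75k = qp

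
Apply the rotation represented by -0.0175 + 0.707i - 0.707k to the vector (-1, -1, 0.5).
(-0.475, 0.987, 1.025)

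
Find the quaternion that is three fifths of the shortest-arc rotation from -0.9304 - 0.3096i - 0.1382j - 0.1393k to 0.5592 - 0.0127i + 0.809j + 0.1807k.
-0.7779 - 0.1295i - 0.5881j - 0.1796k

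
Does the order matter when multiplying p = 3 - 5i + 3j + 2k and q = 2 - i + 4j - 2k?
Yes: pq = -7 - 27i + 6j - 19k ≠ -7 + i + 30j + 15k = qp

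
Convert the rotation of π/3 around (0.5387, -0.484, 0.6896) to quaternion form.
0.866 + 0.2693i - 0.242j + 0.3448k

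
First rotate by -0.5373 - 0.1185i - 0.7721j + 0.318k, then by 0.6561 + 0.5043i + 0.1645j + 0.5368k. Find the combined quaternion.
-0.3365 + 0.1181i - 0.8189j - 0.4497k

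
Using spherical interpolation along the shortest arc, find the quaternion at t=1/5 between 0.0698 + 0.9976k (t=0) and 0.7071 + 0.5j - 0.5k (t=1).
-0.1131 - 0.1227j + 0.986k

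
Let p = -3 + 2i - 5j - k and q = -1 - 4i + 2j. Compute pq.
21 + 12i + 3j - 15k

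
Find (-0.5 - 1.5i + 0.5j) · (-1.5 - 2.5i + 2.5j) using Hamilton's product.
-4.25 + 3.5i - 2j - 2.5k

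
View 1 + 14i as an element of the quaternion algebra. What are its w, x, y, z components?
1 + 14i + 0j + 0k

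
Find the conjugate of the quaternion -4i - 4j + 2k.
4i + 4j - 2k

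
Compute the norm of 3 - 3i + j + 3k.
√28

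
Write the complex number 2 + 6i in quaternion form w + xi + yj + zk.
2 + 6i + 0j + 0k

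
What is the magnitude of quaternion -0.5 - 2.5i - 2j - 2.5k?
4.093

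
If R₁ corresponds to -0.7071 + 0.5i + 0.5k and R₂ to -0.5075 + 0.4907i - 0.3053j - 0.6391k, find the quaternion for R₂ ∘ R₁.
0.4331 - 0.7534i - 0.349j + 0.3508k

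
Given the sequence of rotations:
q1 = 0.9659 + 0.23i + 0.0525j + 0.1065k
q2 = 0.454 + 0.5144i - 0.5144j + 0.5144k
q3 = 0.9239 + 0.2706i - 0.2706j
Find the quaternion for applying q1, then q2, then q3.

q2 · q1 = 0.2924 + 0.5195i - 0.4095j + 0.6905k
q3 · q2 · q1 = 0.0188 + 0.3722i - 0.6443j + 0.6677k
0.0188 + 0.3722i - 0.6443j + 0.6677k


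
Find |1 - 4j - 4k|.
√33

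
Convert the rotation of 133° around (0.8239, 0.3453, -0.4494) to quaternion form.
0.3987 + 0.7556i + 0.3167j - 0.4121k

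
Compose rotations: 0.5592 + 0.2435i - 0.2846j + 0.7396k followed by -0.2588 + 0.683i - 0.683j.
-0.5054 - 0.1862i - 0.8134j - 0.2195k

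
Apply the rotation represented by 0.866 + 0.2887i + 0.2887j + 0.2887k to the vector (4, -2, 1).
(4, 1, -2)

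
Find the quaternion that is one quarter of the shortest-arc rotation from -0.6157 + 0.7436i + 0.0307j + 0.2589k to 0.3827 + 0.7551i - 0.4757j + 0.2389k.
-0.3955 + 0.8617i - 0.1244j + 0.2925k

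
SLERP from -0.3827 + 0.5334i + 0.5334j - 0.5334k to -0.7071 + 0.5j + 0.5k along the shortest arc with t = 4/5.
-0.7344 + 0.1421i + 0.5893j + 0.3051k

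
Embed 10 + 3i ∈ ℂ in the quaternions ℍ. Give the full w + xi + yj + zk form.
10 + 3i + 0j + 0k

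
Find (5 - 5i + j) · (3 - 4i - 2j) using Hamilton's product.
-3 - 35i - 7j + 14k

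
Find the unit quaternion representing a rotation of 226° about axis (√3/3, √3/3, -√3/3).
-0.3907 + 0.5315i + 0.5315j - 0.5315k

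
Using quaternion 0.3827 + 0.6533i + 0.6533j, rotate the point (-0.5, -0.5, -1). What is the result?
(-1, 0, 0.707)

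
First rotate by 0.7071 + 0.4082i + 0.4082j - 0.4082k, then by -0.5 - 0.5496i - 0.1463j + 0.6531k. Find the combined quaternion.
0.1971 - 0.7996i - 0.2653j + 0.5013k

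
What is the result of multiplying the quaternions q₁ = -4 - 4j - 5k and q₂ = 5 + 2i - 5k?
-45 + 12i - 30j + 3k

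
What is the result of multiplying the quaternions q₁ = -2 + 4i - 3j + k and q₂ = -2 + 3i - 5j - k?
-22 - 6i + 23j - 11k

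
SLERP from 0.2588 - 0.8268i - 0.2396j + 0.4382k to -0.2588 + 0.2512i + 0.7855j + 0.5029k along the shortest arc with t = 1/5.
0.3027 - 0.8116i - 0.4277j + 0.2583k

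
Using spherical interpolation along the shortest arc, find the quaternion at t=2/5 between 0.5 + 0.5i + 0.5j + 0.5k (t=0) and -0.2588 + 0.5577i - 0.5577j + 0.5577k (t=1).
0.2399 + 0.6843i + 0.0772j + 0.6843k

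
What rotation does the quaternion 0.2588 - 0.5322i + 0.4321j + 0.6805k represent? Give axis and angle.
axis = (-0.551, 0.4473, 0.7045), θ = 5π/6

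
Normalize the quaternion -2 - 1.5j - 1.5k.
-0.686 - 0.5145j - 0.5145k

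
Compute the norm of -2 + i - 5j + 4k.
√46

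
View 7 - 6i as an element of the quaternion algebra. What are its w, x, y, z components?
7 - 6i + 0j + 0k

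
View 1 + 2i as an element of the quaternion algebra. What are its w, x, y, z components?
1 + 2i + 0j + 0k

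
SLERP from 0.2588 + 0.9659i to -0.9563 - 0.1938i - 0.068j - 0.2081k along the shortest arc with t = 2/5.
0.6394 + 0.7616i + 0.0327j + 0.1002k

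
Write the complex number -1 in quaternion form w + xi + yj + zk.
-1 + 0i + 0j + 0k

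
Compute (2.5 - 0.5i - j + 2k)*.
2.5 + 0.5i + j - 2k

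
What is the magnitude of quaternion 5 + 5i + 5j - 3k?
√84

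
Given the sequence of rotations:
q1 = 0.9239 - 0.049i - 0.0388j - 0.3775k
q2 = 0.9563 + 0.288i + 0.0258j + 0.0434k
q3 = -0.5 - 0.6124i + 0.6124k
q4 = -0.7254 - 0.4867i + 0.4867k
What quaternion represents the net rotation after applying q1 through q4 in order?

q2 · q1 = 0.915 + 0.2112i + 0.0933j - 0.3308k
q3 · q2 · q1 = -0.1256 - 0.7231i - 0.1199j + 0.6686k
q4 · q3 · q2 · q1 = -0.5862 + 0.644i + 0.0605j - 0.4878k
-0.5862 + 0.644i + 0.0605j - 0.4878k


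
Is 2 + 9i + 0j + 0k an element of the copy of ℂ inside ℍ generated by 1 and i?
Yes. The quaternion 2 + 9i has j- and k-coefficients y = z = 0, so it lies in the complex subalgebra spanned by 1 and i.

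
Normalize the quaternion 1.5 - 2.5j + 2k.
0.4243 - 0.7071j + 0.5657k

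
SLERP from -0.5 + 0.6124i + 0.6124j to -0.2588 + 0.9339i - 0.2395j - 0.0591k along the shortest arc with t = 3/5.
-0.4032 + 0.9061i + 0.1219j - 0.0395k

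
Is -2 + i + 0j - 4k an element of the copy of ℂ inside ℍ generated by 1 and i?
No. The quaternion -2 + i - 4k has j-coefficient y = 0 and k-coefficient z = -4, not both zero, so it does not lie in the complex subalgebra spanned by 1 and i.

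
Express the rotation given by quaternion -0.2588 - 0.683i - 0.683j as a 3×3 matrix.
[[0.067, 0.933, 0.3535], [0.933, 0.067, -0.3535], [-0.3535, 0.3535, -0.866]]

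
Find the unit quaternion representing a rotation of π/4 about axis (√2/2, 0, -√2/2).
0.9239 + 0.2706i - 0.2706k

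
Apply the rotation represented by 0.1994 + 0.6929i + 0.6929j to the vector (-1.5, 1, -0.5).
(0.762, -1.262, 1.151)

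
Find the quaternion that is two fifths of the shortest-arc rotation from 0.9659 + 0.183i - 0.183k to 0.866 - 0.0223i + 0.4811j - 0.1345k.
0.9593 + 0.104i + 0.2006j - 0.1694k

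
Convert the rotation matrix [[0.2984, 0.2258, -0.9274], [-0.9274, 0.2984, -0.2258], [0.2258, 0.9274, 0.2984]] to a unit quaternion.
0.6883 + 0.4188i - 0.4188j - 0.4188k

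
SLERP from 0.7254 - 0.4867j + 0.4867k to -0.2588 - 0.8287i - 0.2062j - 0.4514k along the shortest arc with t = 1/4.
0.7015 + 0.2695i - 0.3471j + 0.561k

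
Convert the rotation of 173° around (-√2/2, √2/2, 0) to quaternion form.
0.061 - 0.7058i + 0.7058j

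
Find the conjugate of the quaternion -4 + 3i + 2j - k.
-4 - 3i - 2j + k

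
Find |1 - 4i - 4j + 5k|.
√58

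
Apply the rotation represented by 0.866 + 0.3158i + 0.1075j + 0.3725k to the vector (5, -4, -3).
(4.542, 2.874, -4.595)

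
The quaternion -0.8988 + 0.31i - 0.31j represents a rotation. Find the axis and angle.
axis = (√2/2, -√2/2, 0), θ = 308°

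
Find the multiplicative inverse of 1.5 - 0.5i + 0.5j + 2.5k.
0.1667 + 0.0556i - 0.0556j - 0.2778k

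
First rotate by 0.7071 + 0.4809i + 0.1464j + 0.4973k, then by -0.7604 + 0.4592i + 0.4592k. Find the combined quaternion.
-0.9869 - 0.1082i - 0.1189j + 0.0138k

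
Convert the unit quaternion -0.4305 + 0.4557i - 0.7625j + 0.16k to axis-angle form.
axis = (0.5049, -0.8448, 0.1773), θ = 231°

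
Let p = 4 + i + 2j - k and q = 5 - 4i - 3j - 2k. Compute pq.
28 - 18i + 4j - 8k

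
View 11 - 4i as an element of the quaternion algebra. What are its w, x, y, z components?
11 - 4i + 0j + 0k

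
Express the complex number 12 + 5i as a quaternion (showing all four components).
12 + 5i + 0j + 0k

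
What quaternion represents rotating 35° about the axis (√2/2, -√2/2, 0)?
0.9537 + 0.2126i - 0.2126j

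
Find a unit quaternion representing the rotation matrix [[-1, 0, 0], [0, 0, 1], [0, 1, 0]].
0.7071j + 0.7071k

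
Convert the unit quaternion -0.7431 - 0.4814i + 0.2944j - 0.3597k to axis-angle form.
axis = (-0.7194, 0.4399, -0.5375), θ = 276°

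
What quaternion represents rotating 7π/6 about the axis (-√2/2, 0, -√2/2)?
-0.2588 - 0.683i - 0.683k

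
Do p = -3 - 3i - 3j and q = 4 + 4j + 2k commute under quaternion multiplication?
No: pq = -18i - 18j - 18k ≠ -6i - 30j + 6k = qp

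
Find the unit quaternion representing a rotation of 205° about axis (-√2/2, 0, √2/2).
-0.2164 - 0.6903i + 0.6903k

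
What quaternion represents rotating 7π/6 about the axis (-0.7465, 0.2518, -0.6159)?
-0.2588 - 0.7211i + 0.2432j - 0.5949k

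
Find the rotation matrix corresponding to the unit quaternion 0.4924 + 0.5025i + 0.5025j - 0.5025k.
[[-0.01, 0.9999, -0.0102], [0.0102, -0.01, -0.9999], [-0.9999, -0.0102, -0.01]]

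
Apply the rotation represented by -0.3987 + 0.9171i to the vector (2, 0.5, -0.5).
(2, -0.707, -0.025)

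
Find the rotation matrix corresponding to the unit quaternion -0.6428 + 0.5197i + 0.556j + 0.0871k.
[[0.3666, 0.6899, -0.6243], [0.4659, 0.4447, 0.765], [0.8053, -0.5713, -0.1584]]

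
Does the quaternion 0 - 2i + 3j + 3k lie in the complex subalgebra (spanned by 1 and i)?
No. The quaternion -2i + 3j + 3k has j-coefficient y = 3 and k-coefficient z = 3, not both zero, so it does not lie in the complex subalgebra spanned by 1 and i.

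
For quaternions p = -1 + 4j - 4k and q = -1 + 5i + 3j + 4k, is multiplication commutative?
No: pq = 5 + 23i - 27j - 20k ≠ 5 - 33i + 13j + 20k = qp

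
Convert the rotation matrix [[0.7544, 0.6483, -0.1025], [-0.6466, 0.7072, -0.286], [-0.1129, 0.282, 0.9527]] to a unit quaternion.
0.9239 + 0.1537i + 0.0028j - 0.3504k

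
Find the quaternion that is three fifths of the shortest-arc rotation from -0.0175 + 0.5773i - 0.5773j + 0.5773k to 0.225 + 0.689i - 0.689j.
0.1341 + 0.6789i - 0.6789j + 0.2456k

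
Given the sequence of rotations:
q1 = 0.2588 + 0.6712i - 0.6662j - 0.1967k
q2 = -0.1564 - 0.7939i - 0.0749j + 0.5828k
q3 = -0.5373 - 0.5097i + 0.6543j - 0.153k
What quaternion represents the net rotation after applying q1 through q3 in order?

q2 · q1 = 0.5571 + 0.0926i + 0.3198j + 0.7608k
q3 · q2 · q1 = -0.345 + 0.213i + 0.5663j - 0.7176k
-0.345 + 0.213i + 0.5663j - 0.7176k


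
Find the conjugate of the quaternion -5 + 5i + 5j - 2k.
-5 - 5i - 5j + 2k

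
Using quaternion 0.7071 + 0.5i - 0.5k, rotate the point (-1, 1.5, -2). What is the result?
(1.561, 2.121, 0.561)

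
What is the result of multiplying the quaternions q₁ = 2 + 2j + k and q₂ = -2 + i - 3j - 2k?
4 + i - 9j - 8k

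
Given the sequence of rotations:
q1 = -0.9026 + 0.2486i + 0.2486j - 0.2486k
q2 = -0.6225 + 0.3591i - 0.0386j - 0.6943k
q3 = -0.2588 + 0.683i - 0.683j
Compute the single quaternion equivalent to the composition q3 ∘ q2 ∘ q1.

q2 · q1 = 0.3096 - 0.2967i - 0.2032j + 0.8803k
q3 · q2 · q1 = -0.0163 - 0.313i - 0.7601j - 0.5693k
-0.0163 - 0.313i - 0.7601j - 0.5693k


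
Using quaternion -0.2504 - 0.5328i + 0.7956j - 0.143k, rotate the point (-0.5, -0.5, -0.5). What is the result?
(0.736, 0.44, 0.122)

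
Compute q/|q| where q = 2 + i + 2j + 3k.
0.4714 + 0.2357i + 0.4714j + 0.7071k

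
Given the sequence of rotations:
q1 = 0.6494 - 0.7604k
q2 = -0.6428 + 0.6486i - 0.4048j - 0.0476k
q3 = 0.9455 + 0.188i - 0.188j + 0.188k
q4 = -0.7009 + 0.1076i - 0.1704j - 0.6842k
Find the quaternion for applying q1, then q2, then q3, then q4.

q2 · q1 = -0.4536 + 0.729i + 0.2303j + 0.4579k
q3 · q2 · q1 = -0.6087 + 0.4746i + 0.354j + 0.528k
q4 · q3 · q2 · q1 = 0.7972 - 0.2459i - 0.5259j + 0.1654k
0.7972 - 0.2459i - 0.5259j + 0.1654k


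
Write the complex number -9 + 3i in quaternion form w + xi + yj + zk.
-9 + 3i + 0j + 0k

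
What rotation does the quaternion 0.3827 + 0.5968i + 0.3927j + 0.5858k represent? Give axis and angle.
axis = (0.646, 0.4251, 0.6341), θ = 3π/4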